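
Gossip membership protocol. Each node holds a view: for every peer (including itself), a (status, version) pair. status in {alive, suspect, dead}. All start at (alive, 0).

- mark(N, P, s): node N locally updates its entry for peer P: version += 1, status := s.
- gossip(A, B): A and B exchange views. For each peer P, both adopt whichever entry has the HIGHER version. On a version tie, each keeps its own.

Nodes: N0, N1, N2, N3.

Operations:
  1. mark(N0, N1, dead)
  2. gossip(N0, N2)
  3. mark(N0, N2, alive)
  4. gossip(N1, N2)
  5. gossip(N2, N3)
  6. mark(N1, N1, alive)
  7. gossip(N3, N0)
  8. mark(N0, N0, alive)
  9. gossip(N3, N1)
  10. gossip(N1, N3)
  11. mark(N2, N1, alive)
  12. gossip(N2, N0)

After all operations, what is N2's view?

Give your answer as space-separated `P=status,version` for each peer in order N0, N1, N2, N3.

Answer: N0=alive,1 N1=alive,2 N2=alive,1 N3=alive,0

Derivation:
Op 1: N0 marks N1=dead -> (dead,v1)
Op 2: gossip N0<->N2 -> N0.N0=(alive,v0) N0.N1=(dead,v1) N0.N2=(alive,v0) N0.N3=(alive,v0) | N2.N0=(alive,v0) N2.N1=(dead,v1) N2.N2=(alive,v0) N2.N3=(alive,v0)
Op 3: N0 marks N2=alive -> (alive,v1)
Op 4: gossip N1<->N2 -> N1.N0=(alive,v0) N1.N1=(dead,v1) N1.N2=(alive,v0) N1.N3=(alive,v0) | N2.N0=(alive,v0) N2.N1=(dead,v1) N2.N2=(alive,v0) N2.N3=(alive,v0)
Op 5: gossip N2<->N3 -> N2.N0=(alive,v0) N2.N1=(dead,v1) N2.N2=(alive,v0) N2.N3=(alive,v0) | N3.N0=(alive,v0) N3.N1=(dead,v1) N3.N2=(alive,v0) N3.N3=(alive,v0)
Op 6: N1 marks N1=alive -> (alive,v2)
Op 7: gossip N3<->N0 -> N3.N0=(alive,v0) N3.N1=(dead,v1) N3.N2=(alive,v1) N3.N3=(alive,v0) | N0.N0=(alive,v0) N0.N1=(dead,v1) N0.N2=(alive,v1) N0.N3=(alive,v0)
Op 8: N0 marks N0=alive -> (alive,v1)
Op 9: gossip N3<->N1 -> N3.N0=(alive,v0) N3.N1=(alive,v2) N3.N2=(alive,v1) N3.N3=(alive,v0) | N1.N0=(alive,v0) N1.N1=(alive,v2) N1.N2=(alive,v1) N1.N3=(alive,v0)
Op 10: gossip N1<->N3 -> N1.N0=(alive,v0) N1.N1=(alive,v2) N1.N2=(alive,v1) N1.N3=(alive,v0) | N3.N0=(alive,v0) N3.N1=(alive,v2) N3.N2=(alive,v1) N3.N3=(alive,v0)
Op 11: N2 marks N1=alive -> (alive,v2)
Op 12: gossip N2<->N0 -> N2.N0=(alive,v1) N2.N1=(alive,v2) N2.N2=(alive,v1) N2.N3=(alive,v0) | N0.N0=(alive,v1) N0.N1=(alive,v2) N0.N2=(alive,v1) N0.N3=(alive,v0)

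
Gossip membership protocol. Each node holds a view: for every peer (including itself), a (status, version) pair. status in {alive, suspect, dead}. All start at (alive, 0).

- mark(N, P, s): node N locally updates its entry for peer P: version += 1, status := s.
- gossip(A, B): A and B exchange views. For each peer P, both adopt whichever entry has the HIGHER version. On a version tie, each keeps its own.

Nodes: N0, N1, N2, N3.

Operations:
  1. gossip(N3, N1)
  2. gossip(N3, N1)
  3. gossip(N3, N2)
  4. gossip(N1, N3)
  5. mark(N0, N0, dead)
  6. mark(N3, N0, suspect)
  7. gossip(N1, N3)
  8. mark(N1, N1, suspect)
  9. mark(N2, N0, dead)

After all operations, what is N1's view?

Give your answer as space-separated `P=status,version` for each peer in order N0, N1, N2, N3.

Op 1: gossip N3<->N1 -> N3.N0=(alive,v0) N3.N1=(alive,v0) N3.N2=(alive,v0) N3.N3=(alive,v0) | N1.N0=(alive,v0) N1.N1=(alive,v0) N1.N2=(alive,v0) N1.N3=(alive,v0)
Op 2: gossip N3<->N1 -> N3.N0=(alive,v0) N3.N1=(alive,v0) N3.N2=(alive,v0) N3.N3=(alive,v0) | N1.N0=(alive,v0) N1.N1=(alive,v0) N1.N2=(alive,v0) N1.N3=(alive,v0)
Op 3: gossip N3<->N2 -> N3.N0=(alive,v0) N3.N1=(alive,v0) N3.N2=(alive,v0) N3.N3=(alive,v0) | N2.N0=(alive,v0) N2.N1=(alive,v0) N2.N2=(alive,v0) N2.N3=(alive,v0)
Op 4: gossip N1<->N3 -> N1.N0=(alive,v0) N1.N1=(alive,v0) N1.N2=(alive,v0) N1.N3=(alive,v0) | N3.N0=(alive,v0) N3.N1=(alive,v0) N3.N2=(alive,v0) N3.N3=(alive,v0)
Op 5: N0 marks N0=dead -> (dead,v1)
Op 6: N3 marks N0=suspect -> (suspect,v1)
Op 7: gossip N1<->N3 -> N1.N0=(suspect,v1) N1.N1=(alive,v0) N1.N2=(alive,v0) N1.N3=(alive,v0) | N3.N0=(suspect,v1) N3.N1=(alive,v0) N3.N2=(alive,v0) N3.N3=(alive,v0)
Op 8: N1 marks N1=suspect -> (suspect,v1)
Op 9: N2 marks N0=dead -> (dead,v1)

Answer: N0=suspect,1 N1=suspect,1 N2=alive,0 N3=alive,0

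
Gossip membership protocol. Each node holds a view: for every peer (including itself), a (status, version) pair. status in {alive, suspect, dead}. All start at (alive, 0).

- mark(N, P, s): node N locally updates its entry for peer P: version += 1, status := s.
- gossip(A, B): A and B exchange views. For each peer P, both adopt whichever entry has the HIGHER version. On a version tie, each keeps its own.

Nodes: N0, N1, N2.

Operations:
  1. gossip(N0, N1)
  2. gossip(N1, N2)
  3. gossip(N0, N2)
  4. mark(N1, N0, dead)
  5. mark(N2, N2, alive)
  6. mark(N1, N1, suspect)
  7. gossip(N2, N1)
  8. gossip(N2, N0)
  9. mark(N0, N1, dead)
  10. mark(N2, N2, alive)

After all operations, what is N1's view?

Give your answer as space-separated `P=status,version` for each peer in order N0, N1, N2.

Answer: N0=dead,1 N1=suspect,1 N2=alive,1

Derivation:
Op 1: gossip N0<->N1 -> N0.N0=(alive,v0) N0.N1=(alive,v0) N0.N2=(alive,v0) | N1.N0=(alive,v0) N1.N1=(alive,v0) N1.N2=(alive,v0)
Op 2: gossip N1<->N2 -> N1.N0=(alive,v0) N1.N1=(alive,v0) N1.N2=(alive,v0) | N2.N0=(alive,v0) N2.N1=(alive,v0) N2.N2=(alive,v0)
Op 3: gossip N0<->N2 -> N0.N0=(alive,v0) N0.N1=(alive,v0) N0.N2=(alive,v0) | N2.N0=(alive,v0) N2.N1=(alive,v0) N2.N2=(alive,v0)
Op 4: N1 marks N0=dead -> (dead,v1)
Op 5: N2 marks N2=alive -> (alive,v1)
Op 6: N1 marks N1=suspect -> (suspect,v1)
Op 7: gossip N2<->N1 -> N2.N0=(dead,v1) N2.N1=(suspect,v1) N2.N2=(alive,v1) | N1.N0=(dead,v1) N1.N1=(suspect,v1) N1.N2=(alive,v1)
Op 8: gossip N2<->N0 -> N2.N0=(dead,v1) N2.N1=(suspect,v1) N2.N2=(alive,v1) | N0.N0=(dead,v1) N0.N1=(suspect,v1) N0.N2=(alive,v1)
Op 9: N0 marks N1=dead -> (dead,v2)
Op 10: N2 marks N2=alive -> (alive,v2)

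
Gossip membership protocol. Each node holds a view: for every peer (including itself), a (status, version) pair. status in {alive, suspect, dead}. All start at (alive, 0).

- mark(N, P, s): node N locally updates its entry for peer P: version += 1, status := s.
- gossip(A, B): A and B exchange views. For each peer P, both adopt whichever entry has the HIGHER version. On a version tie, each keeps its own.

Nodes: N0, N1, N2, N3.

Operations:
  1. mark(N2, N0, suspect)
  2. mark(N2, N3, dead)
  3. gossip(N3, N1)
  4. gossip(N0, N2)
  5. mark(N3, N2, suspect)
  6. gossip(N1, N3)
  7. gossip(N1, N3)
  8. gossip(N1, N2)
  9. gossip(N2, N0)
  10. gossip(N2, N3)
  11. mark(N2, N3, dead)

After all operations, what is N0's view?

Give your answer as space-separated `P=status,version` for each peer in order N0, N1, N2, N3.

Op 1: N2 marks N0=suspect -> (suspect,v1)
Op 2: N2 marks N3=dead -> (dead,v1)
Op 3: gossip N3<->N1 -> N3.N0=(alive,v0) N3.N1=(alive,v0) N3.N2=(alive,v0) N3.N3=(alive,v0) | N1.N0=(alive,v0) N1.N1=(alive,v0) N1.N2=(alive,v0) N1.N3=(alive,v0)
Op 4: gossip N0<->N2 -> N0.N0=(suspect,v1) N0.N1=(alive,v0) N0.N2=(alive,v0) N0.N3=(dead,v1) | N2.N0=(suspect,v1) N2.N1=(alive,v0) N2.N2=(alive,v0) N2.N3=(dead,v1)
Op 5: N3 marks N2=suspect -> (suspect,v1)
Op 6: gossip N1<->N3 -> N1.N0=(alive,v0) N1.N1=(alive,v0) N1.N2=(suspect,v1) N1.N3=(alive,v0) | N3.N0=(alive,v0) N3.N1=(alive,v0) N3.N2=(suspect,v1) N3.N3=(alive,v0)
Op 7: gossip N1<->N3 -> N1.N0=(alive,v0) N1.N1=(alive,v0) N1.N2=(suspect,v1) N1.N3=(alive,v0) | N3.N0=(alive,v0) N3.N1=(alive,v0) N3.N2=(suspect,v1) N3.N3=(alive,v0)
Op 8: gossip N1<->N2 -> N1.N0=(suspect,v1) N1.N1=(alive,v0) N1.N2=(suspect,v1) N1.N3=(dead,v1) | N2.N0=(suspect,v1) N2.N1=(alive,v0) N2.N2=(suspect,v1) N2.N3=(dead,v1)
Op 9: gossip N2<->N0 -> N2.N0=(suspect,v1) N2.N1=(alive,v0) N2.N2=(suspect,v1) N2.N3=(dead,v1) | N0.N0=(suspect,v1) N0.N1=(alive,v0) N0.N2=(suspect,v1) N0.N3=(dead,v1)
Op 10: gossip N2<->N3 -> N2.N0=(suspect,v1) N2.N1=(alive,v0) N2.N2=(suspect,v1) N2.N3=(dead,v1) | N3.N0=(suspect,v1) N3.N1=(alive,v0) N3.N2=(suspect,v1) N3.N3=(dead,v1)
Op 11: N2 marks N3=dead -> (dead,v2)

Answer: N0=suspect,1 N1=alive,0 N2=suspect,1 N3=dead,1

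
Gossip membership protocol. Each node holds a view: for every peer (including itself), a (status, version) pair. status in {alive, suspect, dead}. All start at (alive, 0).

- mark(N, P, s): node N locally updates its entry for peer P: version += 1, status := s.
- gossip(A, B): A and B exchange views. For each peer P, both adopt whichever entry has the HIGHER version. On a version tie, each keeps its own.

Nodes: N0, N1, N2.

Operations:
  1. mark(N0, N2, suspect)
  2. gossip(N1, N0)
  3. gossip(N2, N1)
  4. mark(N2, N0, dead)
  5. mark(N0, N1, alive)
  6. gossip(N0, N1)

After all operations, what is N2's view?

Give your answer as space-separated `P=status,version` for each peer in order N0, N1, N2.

Answer: N0=dead,1 N1=alive,0 N2=suspect,1

Derivation:
Op 1: N0 marks N2=suspect -> (suspect,v1)
Op 2: gossip N1<->N0 -> N1.N0=(alive,v0) N1.N1=(alive,v0) N1.N2=(suspect,v1) | N0.N0=(alive,v0) N0.N1=(alive,v0) N0.N2=(suspect,v1)
Op 3: gossip N2<->N1 -> N2.N0=(alive,v0) N2.N1=(alive,v0) N2.N2=(suspect,v1) | N1.N0=(alive,v0) N1.N1=(alive,v0) N1.N2=(suspect,v1)
Op 4: N2 marks N0=dead -> (dead,v1)
Op 5: N0 marks N1=alive -> (alive,v1)
Op 6: gossip N0<->N1 -> N0.N0=(alive,v0) N0.N1=(alive,v1) N0.N2=(suspect,v1) | N1.N0=(alive,v0) N1.N1=(alive,v1) N1.N2=(suspect,v1)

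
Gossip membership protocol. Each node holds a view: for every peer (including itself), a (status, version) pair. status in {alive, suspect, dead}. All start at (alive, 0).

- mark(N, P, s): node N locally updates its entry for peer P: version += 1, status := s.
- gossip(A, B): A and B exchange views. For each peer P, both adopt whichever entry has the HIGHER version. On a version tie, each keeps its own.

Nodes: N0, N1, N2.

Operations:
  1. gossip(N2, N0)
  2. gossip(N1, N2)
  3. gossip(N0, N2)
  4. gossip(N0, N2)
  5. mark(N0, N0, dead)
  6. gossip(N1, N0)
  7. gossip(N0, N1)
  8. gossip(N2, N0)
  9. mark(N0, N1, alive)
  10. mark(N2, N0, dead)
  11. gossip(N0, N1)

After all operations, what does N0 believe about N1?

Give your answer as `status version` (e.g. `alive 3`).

Op 1: gossip N2<->N0 -> N2.N0=(alive,v0) N2.N1=(alive,v0) N2.N2=(alive,v0) | N0.N0=(alive,v0) N0.N1=(alive,v0) N0.N2=(alive,v0)
Op 2: gossip N1<->N2 -> N1.N0=(alive,v0) N1.N1=(alive,v0) N1.N2=(alive,v0) | N2.N0=(alive,v0) N2.N1=(alive,v0) N2.N2=(alive,v0)
Op 3: gossip N0<->N2 -> N0.N0=(alive,v0) N0.N1=(alive,v0) N0.N2=(alive,v0) | N2.N0=(alive,v0) N2.N1=(alive,v0) N2.N2=(alive,v0)
Op 4: gossip N0<->N2 -> N0.N0=(alive,v0) N0.N1=(alive,v0) N0.N2=(alive,v0) | N2.N0=(alive,v0) N2.N1=(alive,v0) N2.N2=(alive,v0)
Op 5: N0 marks N0=dead -> (dead,v1)
Op 6: gossip N1<->N0 -> N1.N0=(dead,v1) N1.N1=(alive,v0) N1.N2=(alive,v0) | N0.N0=(dead,v1) N0.N1=(alive,v0) N0.N2=(alive,v0)
Op 7: gossip N0<->N1 -> N0.N0=(dead,v1) N0.N1=(alive,v0) N0.N2=(alive,v0) | N1.N0=(dead,v1) N1.N1=(alive,v0) N1.N2=(alive,v0)
Op 8: gossip N2<->N0 -> N2.N0=(dead,v1) N2.N1=(alive,v0) N2.N2=(alive,v0) | N0.N0=(dead,v1) N0.N1=(alive,v0) N0.N2=(alive,v0)
Op 9: N0 marks N1=alive -> (alive,v1)
Op 10: N2 marks N0=dead -> (dead,v2)
Op 11: gossip N0<->N1 -> N0.N0=(dead,v1) N0.N1=(alive,v1) N0.N2=(alive,v0) | N1.N0=(dead,v1) N1.N1=(alive,v1) N1.N2=(alive,v0)

Answer: alive 1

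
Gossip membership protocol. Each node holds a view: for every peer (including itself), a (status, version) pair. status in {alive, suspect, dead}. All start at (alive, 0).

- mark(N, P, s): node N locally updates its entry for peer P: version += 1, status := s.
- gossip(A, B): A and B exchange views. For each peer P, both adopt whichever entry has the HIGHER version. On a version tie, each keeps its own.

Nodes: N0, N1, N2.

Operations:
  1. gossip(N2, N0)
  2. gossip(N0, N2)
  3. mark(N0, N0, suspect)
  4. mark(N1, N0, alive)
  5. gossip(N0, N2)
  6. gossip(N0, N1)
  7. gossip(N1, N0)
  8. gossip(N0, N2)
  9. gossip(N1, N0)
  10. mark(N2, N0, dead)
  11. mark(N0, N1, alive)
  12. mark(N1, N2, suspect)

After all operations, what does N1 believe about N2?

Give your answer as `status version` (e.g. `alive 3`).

Answer: suspect 1

Derivation:
Op 1: gossip N2<->N0 -> N2.N0=(alive,v0) N2.N1=(alive,v0) N2.N2=(alive,v0) | N0.N0=(alive,v0) N0.N1=(alive,v0) N0.N2=(alive,v0)
Op 2: gossip N0<->N2 -> N0.N0=(alive,v0) N0.N1=(alive,v0) N0.N2=(alive,v0) | N2.N0=(alive,v0) N2.N1=(alive,v0) N2.N2=(alive,v0)
Op 3: N0 marks N0=suspect -> (suspect,v1)
Op 4: N1 marks N0=alive -> (alive,v1)
Op 5: gossip N0<->N2 -> N0.N0=(suspect,v1) N0.N1=(alive,v0) N0.N2=(alive,v0) | N2.N0=(suspect,v1) N2.N1=(alive,v0) N2.N2=(alive,v0)
Op 6: gossip N0<->N1 -> N0.N0=(suspect,v1) N0.N1=(alive,v0) N0.N2=(alive,v0) | N1.N0=(alive,v1) N1.N1=(alive,v0) N1.N2=(alive,v0)
Op 7: gossip N1<->N0 -> N1.N0=(alive,v1) N1.N1=(alive,v0) N1.N2=(alive,v0) | N0.N0=(suspect,v1) N0.N1=(alive,v0) N0.N2=(alive,v0)
Op 8: gossip N0<->N2 -> N0.N0=(suspect,v1) N0.N1=(alive,v0) N0.N2=(alive,v0) | N2.N0=(suspect,v1) N2.N1=(alive,v0) N2.N2=(alive,v0)
Op 9: gossip N1<->N0 -> N1.N0=(alive,v1) N1.N1=(alive,v0) N1.N2=(alive,v0) | N0.N0=(suspect,v1) N0.N1=(alive,v0) N0.N2=(alive,v0)
Op 10: N2 marks N0=dead -> (dead,v2)
Op 11: N0 marks N1=alive -> (alive,v1)
Op 12: N1 marks N2=suspect -> (suspect,v1)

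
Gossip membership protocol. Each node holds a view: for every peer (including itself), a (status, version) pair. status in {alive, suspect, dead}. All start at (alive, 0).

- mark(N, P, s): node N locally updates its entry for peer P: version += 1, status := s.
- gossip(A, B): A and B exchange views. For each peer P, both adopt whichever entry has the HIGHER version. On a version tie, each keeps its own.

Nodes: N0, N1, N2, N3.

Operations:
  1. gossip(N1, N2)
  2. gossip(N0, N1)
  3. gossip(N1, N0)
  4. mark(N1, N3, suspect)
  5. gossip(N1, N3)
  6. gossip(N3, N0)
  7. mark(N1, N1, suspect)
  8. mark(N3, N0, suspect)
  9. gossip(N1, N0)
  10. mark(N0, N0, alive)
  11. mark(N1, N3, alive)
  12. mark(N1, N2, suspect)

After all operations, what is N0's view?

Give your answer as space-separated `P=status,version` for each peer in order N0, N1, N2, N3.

Answer: N0=alive,1 N1=suspect,1 N2=alive,0 N3=suspect,1

Derivation:
Op 1: gossip N1<->N2 -> N1.N0=(alive,v0) N1.N1=(alive,v0) N1.N2=(alive,v0) N1.N3=(alive,v0) | N2.N0=(alive,v0) N2.N1=(alive,v0) N2.N2=(alive,v0) N2.N3=(alive,v0)
Op 2: gossip N0<->N1 -> N0.N0=(alive,v0) N0.N1=(alive,v0) N0.N2=(alive,v0) N0.N3=(alive,v0) | N1.N0=(alive,v0) N1.N1=(alive,v0) N1.N2=(alive,v0) N1.N3=(alive,v0)
Op 3: gossip N1<->N0 -> N1.N0=(alive,v0) N1.N1=(alive,v0) N1.N2=(alive,v0) N1.N3=(alive,v0) | N0.N0=(alive,v0) N0.N1=(alive,v0) N0.N2=(alive,v0) N0.N3=(alive,v0)
Op 4: N1 marks N3=suspect -> (suspect,v1)
Op 5: gossip N1<->N3 -> N1.N0=(alive,v0) N1.N1=(alive,v0) N1.N2=(alive,v0) N1.N3=(suspect,v1) | N3.N0=(alive,v0) N3.N1=(alive,v0) N3.N2=(alive,v0) N3.N3=(suspect,v1)
Op 6: gossip N3<->N0 -> N3.N0=(alive,v0) N3.N1=(alive,v0) N3.N2=(alive,v0) N3.N3=(suspect,v1) | N0.N0=(alive,v0) N0.N1=(alive,v0) N0.N2=(alive,v0) N0.N3=(suspect,v1)
Op 7: N1 marks N1=suspect -> (suspect,v1)
Op 8: N3 marks N0=suspect -> (suspect,v1)
Op 9: gossip N1<->N0 -> N1.N0=(alive,v0) N1.N1=(suspect,v1) N1.N2=(alive,v0) N1.N3=(suspect,v1) | N0.N0=(alive,v0) N0.N1=(suspect,v1) N0.N2=(alive,v0) N0.N3=(suspect,v1)
Op 10: N0 marks N0=alive -> (alive,v1)
Op 11: N1 marks N3=alive -> (alive,v2)
Op 12: N1 marks N2=suspect -> (suspect,v1)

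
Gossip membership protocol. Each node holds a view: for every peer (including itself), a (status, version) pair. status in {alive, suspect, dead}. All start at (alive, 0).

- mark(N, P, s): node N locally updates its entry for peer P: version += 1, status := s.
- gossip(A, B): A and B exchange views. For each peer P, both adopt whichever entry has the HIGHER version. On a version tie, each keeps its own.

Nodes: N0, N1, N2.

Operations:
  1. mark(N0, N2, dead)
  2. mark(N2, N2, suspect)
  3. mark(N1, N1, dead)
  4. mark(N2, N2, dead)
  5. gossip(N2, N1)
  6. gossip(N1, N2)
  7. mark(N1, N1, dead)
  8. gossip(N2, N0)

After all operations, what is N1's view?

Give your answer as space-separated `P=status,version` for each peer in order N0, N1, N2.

Op 1: N0 marks N2=dead -> (dead,v1)
Op 2: N2 marks N2=suspect -> (suspect,v1)
Op 3: N1 marks N1=dead -> (dead,v1)
Op 4: N2 marks N2=dead -> (dead,v2)
Op 5: gossip N2<->N1 -> N2.N0=(alive,v0) N2.N1=(dead,v1) N2.N2=(dead,v2) | N1.N0=(alive,v0) N1.N1=(dead,v1) N1.N2=(dead,v2)
Op 6: gossip N1<->N2 -> N1.N0=(alive,v0) N1.N1=(dead,v1) N1.N2=(dead,v2) | N2.N0=(alive,v0) N2.N1=(dead,v1) N2.N2=(dead,v2)
Op 7: N1 marks N1=dead -> (dead,v2)
Op 8: gossip N2<->N0 -> N2.N0=(alive,v0) N2.N1=(dead,v1) N2.N2=(dead,v2) | N0.N0=(alive,v0) N0.N1=(dead,v1) N0.N2=(dead,v2)

Answer: N0=alive,0 N1=dead,2 N2=dead,2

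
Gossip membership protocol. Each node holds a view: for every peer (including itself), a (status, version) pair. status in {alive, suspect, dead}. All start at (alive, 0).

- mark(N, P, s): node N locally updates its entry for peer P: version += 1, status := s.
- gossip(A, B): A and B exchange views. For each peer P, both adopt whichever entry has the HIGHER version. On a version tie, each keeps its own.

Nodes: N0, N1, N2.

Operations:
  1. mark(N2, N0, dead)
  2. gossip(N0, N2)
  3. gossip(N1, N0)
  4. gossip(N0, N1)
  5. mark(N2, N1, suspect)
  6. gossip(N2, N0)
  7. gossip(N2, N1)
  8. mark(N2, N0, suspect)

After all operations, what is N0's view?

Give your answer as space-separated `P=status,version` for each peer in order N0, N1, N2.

Answer: N0=dead,1 N1=suspect,1 N2=alive,0

Derivation:
Op 1: N2 marks N0=dead -> (dead,v1)
Op 2: gossip N0<->N2 -> N0.N0=(dead,v1) N0.N1=(alive,v0) N0.N2=(alive,v0) | N2.N0=(dead,v1) N2.N1=(alive,v0) N2.N2=(alive,v0)
Op 3: gossip N1<->N0 -> N1.N0=(dead,v1) N1.N1=(alive,v0) N1.N2=(alive,v0) | N0.N0=(dead,v1) N0.N1=(alive,v0) N0.N2=(alive,v0)
Op 4: gossip N0<->N1 -> N0.N0=(dead,v1) N0.N1=(alive,v0) N0.N2=(alive,v0) | N1.N0=(dead,v1) N1.N1=(alive,v0) N1.N2=(alive,v0)
Op 5: N2 marks N1=suspect -> (suspect,v1)
Op 6: gossip N2<->N0 -> N2.N0=(dead,v1) N2.N1=(suspect,v1) N2.N2=(alive,v0) | N0.N0=(dead,v1) N0.N1=(suspect,v1) N0.N2=(alive,v0)
Op 7: gossip N2<->N1 -> N2.N0=(dead,v1) N2.N1=(suspect,v1) N2.N2=(alive,v0) | N1.N0=(dead,v1) N1.N1=(suspect,v1) N1.N2=(alive,v0)
Op 8: N2 marks N0=suspect -> (suspect,v2)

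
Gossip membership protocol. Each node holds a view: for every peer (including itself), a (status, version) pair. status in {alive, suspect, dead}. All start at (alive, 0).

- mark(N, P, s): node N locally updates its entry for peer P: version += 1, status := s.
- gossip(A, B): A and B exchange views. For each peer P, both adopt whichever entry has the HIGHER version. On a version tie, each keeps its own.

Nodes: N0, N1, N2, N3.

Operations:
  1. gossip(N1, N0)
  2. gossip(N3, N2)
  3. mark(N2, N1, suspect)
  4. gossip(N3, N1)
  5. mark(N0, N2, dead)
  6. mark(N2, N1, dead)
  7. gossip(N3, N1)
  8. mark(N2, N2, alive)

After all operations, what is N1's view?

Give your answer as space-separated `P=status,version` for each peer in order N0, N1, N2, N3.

Answer: N0=alive,0 N1=alive,0 N2=alive,0 N3=alive,0

Derivation:
Op 1: gossip N1<->N0 -> N1.N0=(alive,v0) N1.N1=(alive,v0) N1.N2=(alive,v0) N1.N3=(alive,v0) | N0.N0=(alive,v0) N0.N1=(alive,v0) N0.N2=(alive,v0) N0.N3=(alive,v0)
Op 2: gossip N3<->N2 -> N3.N0=(alive,v0) N3.N1=(alive,v0) N3.N2=(alive,v0) N3.N3=(alive,v0) | N2.N0=(alive,v0) N2.N1=(alive,v0) N2.N2=(alive,v0) N2.N3=(alive,v0)
Op 3: N2 marks N1=suspect -> (suspect,v1)
Op 4: gossip N3<->N1 -> N3.N0=(alive,v0) N3.N1=(alive,v0) N3.N2=(alive,v0) N3.N3=(alive,v0) | N1.N0=(alive,v0) N1.N1=(alive,v0) N1.N2=(alive,v0) N1.N3=(alive,v0)
Op 5: N0 marks N2=dead -> (dead,v1)
Op 6: N2 marks N1=dead -> (dead,v2)
Op 7: gossip N3<->N1 -> N3.N0=(alive,v0) N3.N1=(alive,v0) N3.N2=(alive,v0) N3.N3=(alive,v0) | N1.N0=(alive,v0) N1.N1=(alive,v0) N1.N2=(alive,v0) N1.N3=(alive,v0)
Op 8: N2 marks N2=alive -> (alive,v1)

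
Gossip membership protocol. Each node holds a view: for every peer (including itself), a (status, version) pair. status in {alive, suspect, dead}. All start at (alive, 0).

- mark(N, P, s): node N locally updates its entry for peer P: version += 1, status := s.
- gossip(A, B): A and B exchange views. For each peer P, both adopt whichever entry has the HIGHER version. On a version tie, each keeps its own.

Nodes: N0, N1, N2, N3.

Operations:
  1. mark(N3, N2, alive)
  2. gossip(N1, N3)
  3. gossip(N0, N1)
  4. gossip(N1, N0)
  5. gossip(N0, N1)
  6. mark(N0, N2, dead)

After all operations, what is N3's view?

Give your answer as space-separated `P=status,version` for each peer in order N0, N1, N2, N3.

Answer: N0=alive,0 N1=alive,0 N2=alive,1 N3=alive,0

Derivation:
Op 1: N3 marks N2=alive -> (alive,v1)
Op 2: gossip N1<->N3 -> N1.N0=(alive,v0) N1.N1=(alive,v0) N1.N2=(alive,v1) N1.N3=(alive,v0) | N3.N0=(alive,v0) N3.N1=(alive,v0) N3.N2=(alive,v1) N3.N3=(alive,v0)
Op 3: gossip N0<->N1 -> N0.N0=(alive,v0) N0.N1=(alive,v0) N0.N2=(alive,v1) N0.N3=(alive,v0) | N1.N0=(alive,v0) N1.N1=(alive,v0) N1.N2=(alive,v1) N1.N3=(alive,v0)
Op 4: gossip N1<->N0 -> N1.N0=(alive,v0) N1.N1=(alive,v0) N1.N2=(alive,v1) N1.N3=(alive,v0) | N0.N0=(alive,v0) N0.N1=(alive,v0) N0.N2=(alive,v1) N0.N3=(alive,v0)
Op 5: gossip N0<->N1 -> N0.N0=(alive,v0) N0.N1=(alive,v0) N0.N2=(alive,v1) N0.N3=(alive,v0) | N1.N0=(alive,v0) N1.N1=(alive,v0) N1.N2=(alive,v1) N1.N3=(alive,v0)
Op 6: N0 marks N2=dead -> (dead,v2)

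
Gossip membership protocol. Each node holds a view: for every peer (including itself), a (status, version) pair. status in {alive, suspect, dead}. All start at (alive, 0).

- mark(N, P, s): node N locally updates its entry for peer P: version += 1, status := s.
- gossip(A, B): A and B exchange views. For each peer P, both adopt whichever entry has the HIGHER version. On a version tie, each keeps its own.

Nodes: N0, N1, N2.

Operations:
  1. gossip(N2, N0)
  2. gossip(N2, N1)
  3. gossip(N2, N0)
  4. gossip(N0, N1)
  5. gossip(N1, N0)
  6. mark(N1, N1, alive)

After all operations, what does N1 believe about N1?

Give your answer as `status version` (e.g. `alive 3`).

Op 1: gossip N2<->N0 -> N2.N0=(alive,v0) N2.N1=(alive,v0) N2.N2=(alive,v0) | N0.N0=(alive,v0) N0.N1=(alive,v0) N0.N2=(alive,v0)
Op 2: gossip N2<->N1 -> N2.N0=(alive,v0) N2.N1=(alive,v0) N2.N2=(alive,v0) | N1.N0=(alive,v0) N1.N1=(alive,v0) N1.N2=(alive,v0)
Op 3: gossip N2<->N0 -> N2.N0=(alive,v0) N2.N1=(alive,v0) N2.N2=(alive,v0) | N0.N0=(alive,v0) N0.N1=(alive,v0) N0.N2=(alive,v0)
Op 4: gossip N0<->N1 -> N0.N0=(alive,v0) N0.N1=(alive,v0) N0.N2=(alive,v0) | N1.N0=(alive,v0) N1.N1=(alive,v0) N1.N2=(alive,v0)
Op 5: gossip N1<->N0 -> N1.N0=(alive,v0) N1.N1=(alive,v0) N1.N2=(alive,v0) | N0.N0=(alive,v0) N0.N1=(alive,v0) N0.N2=(alive,v0)
Op 6: N1 marks N1=alive -> (alive,v1)

Answer: alive 1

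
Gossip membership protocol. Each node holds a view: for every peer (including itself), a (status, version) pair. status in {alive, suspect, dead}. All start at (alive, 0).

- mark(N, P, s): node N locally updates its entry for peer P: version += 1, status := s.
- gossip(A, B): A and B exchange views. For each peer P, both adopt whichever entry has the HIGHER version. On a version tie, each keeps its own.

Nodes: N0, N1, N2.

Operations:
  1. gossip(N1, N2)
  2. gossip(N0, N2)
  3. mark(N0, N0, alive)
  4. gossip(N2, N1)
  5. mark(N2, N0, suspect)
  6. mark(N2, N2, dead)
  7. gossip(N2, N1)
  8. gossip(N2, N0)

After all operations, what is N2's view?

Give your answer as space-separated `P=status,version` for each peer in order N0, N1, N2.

Answer: N0=suspect,1 N1=alive,0 N2=dead,1

Derivation:
Op 1: gossip N1<->N2 -> N1.N0=(alive,v0) N1.N1=(alive,v0) N1.N2=(alive,v0) | N2.N0=(alive,v0) N2.N1=(alive,v0) N2.N2=(alive,v0)
Op 2: gossip N0<->N2 -> N0.N0=(alive,v0) N0.N1=(alive,v0) N0.N2=(alive,v0) | N2.N0=(alive,v0) N2.N1=(alive,v0) N2.N2=(alive,v0)
Op 3: N0 marks N0=alive -> (alive,v1)
Op 4: gossip N2<->N1 -> N2.N0=(alive,v0) N2.N1=(alive,v0) N2.N2=(alive,v0) | N1.N0=(alive,v0) N1.N1=(alive,v0) N1.N2=(alive,v0)
Op 5: N2 marks N0=suspect -> (suspect,v1)
Op 6: N2 marks N2=dead -> (dead,v1)
Op 7: gossip N2<->N1 -> N2.N0=(suspect,v1) N2.N1=(alive,v0) N2.N2=(dead,v1) | N1.N0=(suspect,v1) N1.N1=(alive,v0) N1.N2=(dead,v1)
Op 8: gossip N2<->N0 -> N2.N0=(suspect,v1) N2.N1=(alive,v0) N2.N2=(dead,v1) | N0.N0=(alive,v1) N0.N1=(alive,v0) N0.N2=(dead,v1)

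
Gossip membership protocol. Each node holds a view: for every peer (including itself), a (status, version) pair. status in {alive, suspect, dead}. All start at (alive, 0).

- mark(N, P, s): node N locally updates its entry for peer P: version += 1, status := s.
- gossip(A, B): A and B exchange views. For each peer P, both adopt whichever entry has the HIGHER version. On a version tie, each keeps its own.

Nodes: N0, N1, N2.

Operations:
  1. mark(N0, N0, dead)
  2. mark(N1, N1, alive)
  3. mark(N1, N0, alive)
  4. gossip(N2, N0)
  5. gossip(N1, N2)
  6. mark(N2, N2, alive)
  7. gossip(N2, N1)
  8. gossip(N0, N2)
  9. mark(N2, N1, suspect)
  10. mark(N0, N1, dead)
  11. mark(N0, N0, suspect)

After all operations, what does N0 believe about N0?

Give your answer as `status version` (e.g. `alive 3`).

Answer: suspect 2

Derivation:
Op 1: N0 marks N0=dead -> (dead,v1)
Op 2: N1 marks N1=alive -> (alive,v1)
Op 3: N1 marks N0=alive -> (alive,v1)
Op 4: gossip N2<->N0 -> N2.N0=(dead,v1) N2.N1=(alive,v0) N2.N2=(alive,v0) | N0.N0=(dead,v1) N0.N1=(alive,v0) N0.N2=(alive,v0)
Op 5: gossip N1<->N2 -> N1.N0=(alive,v1) N1.N1=(alive,v1) N1.N2=(alive,v0) | N2.N0=(dead,v1) N2.N1=(alive,v1) N2.N2=(alive,v0)
Op 6: N2 marks N2=alive -> (alive,v1)
Op 7: gossip N2<->N1 -> N2.N0=(dead,v1) N2.N1=(alive,v1) N2.N2=(alive,v1) | N1.N0=(alive,v1) N1.N1=(alive,v1) N1.N2=(alive,v1)
Op 8: gossip N0<->N2 -> N0.N0=(dead,v1) N0.N1=(alive,v1) N0.N2=(alive,v1) | N2.N0=(dead,v1) N2.N1=(alive,v1) N2.N2=(alive,v1)
Op 9: N2 marks N1=suspect -> (suspect,v2)
Op 10: N0 marks N1=dead -> (dead,v2)
Op 11: N0 marks N0=suspect -> (suspect,v2)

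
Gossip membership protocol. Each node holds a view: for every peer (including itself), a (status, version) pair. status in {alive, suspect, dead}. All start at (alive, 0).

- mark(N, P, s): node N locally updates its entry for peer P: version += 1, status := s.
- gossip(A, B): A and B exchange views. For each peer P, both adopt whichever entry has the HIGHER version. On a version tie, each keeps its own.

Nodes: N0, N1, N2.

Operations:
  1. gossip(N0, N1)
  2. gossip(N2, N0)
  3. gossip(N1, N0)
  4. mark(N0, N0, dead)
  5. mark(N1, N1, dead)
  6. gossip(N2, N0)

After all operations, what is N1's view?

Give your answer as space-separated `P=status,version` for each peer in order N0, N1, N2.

Answer: N0=alive,0 N1=dead,1 N2=alive,0

Derivation:
Op 1: gossip N0<->N1 -> N0.N0=(alive,v0) N0.N1=(alive,v0) N0.N2=(alive,v0) | N1.N0=(alive,v0) N1.N1=(alive,v0) N1.N2=(alive,v0)
Op 2: gossip N2<->N0 -> N2.N0=(alive,v0) N2.N1=(alive,v0) N2.N2=(alive,v0) | N0.N0=(alive,v0) N0.N1=(alive,v0) N0.N2=(alive,v0)
Op 3: gossip N1<->N0 -> N1.N0=(alive,v0) N1.N1=(alive,v0) N1.N2=(alive,v0) | N0.N0=(alive,v0) N0.N1=(alive,v0) N0.N2=(alive,v0)
Op 4: N0 marks N0=dead -> (dead,v1)
Op 5: N1 marks N1=dead -> (dead,v1)
Op 6: gossip N2<->N0 -> N2.N0=(dead,v1) N2.N1=(alive,v0) N2.N2=(alive,v0) | N0.N0=(dead,v1) N0.N1=(alive,v0) N0.N2=(alive,v0)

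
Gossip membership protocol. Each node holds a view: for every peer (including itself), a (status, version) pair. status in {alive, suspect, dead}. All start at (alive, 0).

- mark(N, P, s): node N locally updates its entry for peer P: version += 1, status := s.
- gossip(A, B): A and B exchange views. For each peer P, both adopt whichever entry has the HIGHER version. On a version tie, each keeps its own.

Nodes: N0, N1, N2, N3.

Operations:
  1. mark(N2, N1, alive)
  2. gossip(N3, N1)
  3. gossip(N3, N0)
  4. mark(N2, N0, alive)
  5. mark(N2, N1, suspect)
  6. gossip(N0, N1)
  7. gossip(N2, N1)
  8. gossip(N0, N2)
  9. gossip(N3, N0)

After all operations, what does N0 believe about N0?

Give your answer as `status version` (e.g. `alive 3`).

Op 1: N2 marks N1=alive -> (alive,v1)
Op 2: gossip N3<->N1 -> N3.N0=(alive,v0) N3.N1=(alive,v0) N3.N2=(alive,v0) N3.N3=(alive,v0) | N1.N0=(alive,v0) N1.N1=(alive,v0) N1.N2=(alive,v0) N1.N3=(alive,v0)
Op 3: gossip N3<->N0 -> N3.N0=(alive,v0) N3.N1=(alive,v0) N3.N2=(alive,v0) N3.N3=(alive,v0) | N0.N0=(alive,v0) N0.N1=(alive,v0) N0.N2=(alive,v0) N0.N3=(alive,v0)
Op 4: N2 marks N0=alive -> (alive,v1)
Op 5: N2 marks N1=suspect -> (suspect,v2)
Op 6: gossip N0<->N1 -> N0.N0=(alive,v0) N0.N1=(alive,v0) N0.N2=(alive,v0) N0.N3=(alive,v0) | N1.N0=(alive,v0) N1.N1=(alive,v0) N1.N2=(alive,v0) N1.N3=(alive,v0)
Op 7: gossip N2<->N1 -> N2.N0=(alive,v1) N2.N1=(suspect,v2) N2.N2=(alive,v0) N2.N3=(alive,v0) | N1.N0=(alive,v1) N1.N1=(suspect,v2) N1.N2=(alive,v0) N1.N3=(alive,v0)
Op 8: gossip N0<->N2 -> N0.N0=(alive,v1) N0.N1=(suspect,v2) N0.N2=(alive,v0) N0.N3=(alive,v0) | N2.N0=(alive,v1) N2.N1=(suspect,v2) N2.N2=(alive,v0) N2.N3=(alive,v0)
Op 9: gossip N3<->N0 -> N3.N0=(alive,v1) N3.N1=(suspect,v2) N3.N2=(alive,v0) N3.N3=(alive,v0) | N0.N0=(alive,v1) N0.N1=(suspect,v2) N0.N2=(alive,v0) N0.N3=(alive,v0)

Answer: alive 1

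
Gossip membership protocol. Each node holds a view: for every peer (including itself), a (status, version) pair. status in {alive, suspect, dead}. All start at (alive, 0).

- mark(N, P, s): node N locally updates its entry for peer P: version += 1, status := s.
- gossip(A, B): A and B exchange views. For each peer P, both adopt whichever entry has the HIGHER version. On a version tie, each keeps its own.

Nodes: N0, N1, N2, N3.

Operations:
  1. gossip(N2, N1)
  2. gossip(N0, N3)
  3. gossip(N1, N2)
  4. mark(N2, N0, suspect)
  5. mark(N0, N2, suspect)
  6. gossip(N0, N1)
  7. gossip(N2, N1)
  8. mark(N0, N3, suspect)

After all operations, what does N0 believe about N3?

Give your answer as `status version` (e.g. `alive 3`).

Answer: suspect 1

Derivation:
Op 1: gossip N2<->N1 -> N2.N0=(alive,v0) N2.N1=(alive,v0) N2.N2=(alive,v0) N2.N3=(alive,v0) | N1.N0=(alive,v0) N1.N1=(alive,v0) N1.N2=(alive,v0) N1.N3=(alive,v0)
Op 2: gossip N0<->N3 -> N0.N0=(alive,v0) N0.N1=(alive,v0) N0.N2=(alive,v0) N0.N3=(alive,v0) | N3.N0=(alive,v0) N3.N1=(alive,v0) N3.N2=(alive,v0) N3.N3=(alive,v0)
Op 3: gossip N1<->N2 -> N1.N0=(alive,v0) N1.N1=(alive,v0) N1.N2=(alive,v0) N1.N3=(alive,v0) | N2.N0=(alive,v0) N2.N1=(alive,v0) N2.N2=(alive,v0) N2.N3=(alive,v0)
Op 4: N2 marks N0=suspect -> (suspect,v1)
Op 5: N0 marks N2=suspect -> (suspect,v1)
Op 6: gossip N0<->N1 -> N0.N0=(alive,v0) N0.N1=(alive,v0) N0.N2=(suspect,v1) N0.N3=(alive,v0) | N1.N0=(alive,v0) N1.N1=(alive,v0) N1.N2=(suspect,v1) N1.N3=(alive,v0)
Op 7: gossip N2<->N1 -> N2.N0=(suspect,v1) N2.N1=(alive,v0) N2.N2=(suspect,v1) N2.N3=(alive,v0) | N1.N0=(suspect,v1) N1.N1=(alive,v0) N1.N2=(suspect,v1) N1.N3=(alive,v0)
Op 8: N0 marks N3=suspect -> (suspect,v1)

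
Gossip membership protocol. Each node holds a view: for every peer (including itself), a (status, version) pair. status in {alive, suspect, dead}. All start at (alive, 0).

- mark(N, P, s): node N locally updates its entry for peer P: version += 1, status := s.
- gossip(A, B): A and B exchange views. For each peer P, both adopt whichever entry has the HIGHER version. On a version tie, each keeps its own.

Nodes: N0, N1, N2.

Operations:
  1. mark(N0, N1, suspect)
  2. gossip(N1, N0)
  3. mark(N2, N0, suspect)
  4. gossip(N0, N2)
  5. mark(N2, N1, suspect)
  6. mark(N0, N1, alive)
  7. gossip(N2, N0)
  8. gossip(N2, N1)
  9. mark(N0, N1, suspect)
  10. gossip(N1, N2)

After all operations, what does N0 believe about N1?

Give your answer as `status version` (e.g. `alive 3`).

Op 1: N0 marks N1=suspect -> (suspect,v1)
Op 2: gossip N1<->N0 -> N1.N0=(alive,v0) N1.N1=(suspect,v1) N1.N2=(alive,v0) | N0.N0=(alive,v0) N0.N1=(suspect,v1) N0.N2=(alive,v0)
Op 3: N2 marks N0=suspect -> (suspect,v1)
Op 4: gossip N0<->N2 -> N0.N0=(suspect,v1) N0.N1=(suspect,v1) N0.N2=(alive,v0) | N2.N0=(suspect,v1) N2.N1=(suspect,v1) N2.N2=(alive,v0)
Op 5: N2 marks N1=suspect -> (suspect,v2)
Op 6: N0 marks N1=alive -> (alive,v2)
Op 7: gossip N2<->N0 -> N2.N0=(suspect,v1) N2.N1=(suspect,v2) N2.N2=(alive,v0) | N0.N0=(suspect,v1) N0.N1=(alive,v2) N0.N2=(alive,v0)
Op 8: gossip N2<->N1 -> N2.N0=(suspect,v1) N2.N1=(suspect,v2) N2.N2=(alive,v0) | N1.N0=(suspect,v1) N1.N1=(suspect,v2) N1.N2=(alive,v0)
Op 9: N0 marks N1=suspect -> (suspect,v3)
Op 10: gossip N1<->N2 -> N1.N0=(suspect,v1) N1.N1=(suspect,v2) N1.N2=(alive,v0) | N2.N0=(suspect,v1) N2.N1=(suspect,v2) N2.N2=(alive,v0)

Answer: suspect 3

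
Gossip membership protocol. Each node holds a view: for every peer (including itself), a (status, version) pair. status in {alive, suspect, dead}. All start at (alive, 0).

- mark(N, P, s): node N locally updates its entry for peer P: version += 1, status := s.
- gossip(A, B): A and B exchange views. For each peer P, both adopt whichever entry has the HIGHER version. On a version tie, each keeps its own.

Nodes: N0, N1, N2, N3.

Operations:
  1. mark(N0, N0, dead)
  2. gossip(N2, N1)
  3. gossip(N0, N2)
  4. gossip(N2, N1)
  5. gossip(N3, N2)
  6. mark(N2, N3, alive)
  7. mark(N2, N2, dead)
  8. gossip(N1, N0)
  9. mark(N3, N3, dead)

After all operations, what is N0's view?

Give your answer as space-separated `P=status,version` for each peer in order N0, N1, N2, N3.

Answer: N0=dead,1 N1=alive,0 N2=alive,0 N3=alive,0

Derivation:
Op 1: N0 marks N0=dead -> (dead,v1)
Op 2: gossip N2<->N1 -> N2.N0=(alive,v0) N2.N1=(alive,v0) N2.N2=(alive,v0) N2.N3=(alive,v0) | N1.N0=(alive,v0) N1.N1=(alive,v0) N1.N2=(alive,v0) N1.N3=(alive,v0)
Op 3: gossip N0<->N2 -> N0.N0=(dead,v1) N0.N1=(alive,v0) N0.N2=(alive,v0) N0.N3=(alive,v0) | N2.N0=(dead,v1) N2.N1=(alive,v0) N2.N2=(alive,v0) N2.N3=(alive,v0)
Op 4: gossip N2<->N1 -> N2.N0=(dead,v1) N2.N1=(alive,v0) N2.N2=(alive,v0) N2.N3=(alive,v0) | N1.N0=(dead,v1) N1.N1=(alive,v0) N1.N2=(alive,v0) N1.N3=(alive,v0)
Op 5: gossip N3<->N2 -> N3.N0=(dead,v1) N3.N1=(alive,v0) N3.N2=(alive,v0) N3.N3=(alive,v0) | N2.N0=(dead,v1) N2.N1=(alive,v0) N2.N2=(alive,v0) N2.N3=(alive,v0)
Op 6: N2 marks N3=alive -> (alive,v1)
Op 7: N2 marks N2=dead -> (dead,v1)
Op 8: gossip N1<->N0 -> N1.N0=(dead,v1) N1.N1=(alive,v0) N1.N2=(alive,v0) N1.N3=(alive,v0) | N0.N0=(dead,v1) N0.N1=(alive,v0) N0.N2=(alive,v0) N0.N3=(alive,v0)
Op 9: N3 marks N3=dead -> (dead,v1)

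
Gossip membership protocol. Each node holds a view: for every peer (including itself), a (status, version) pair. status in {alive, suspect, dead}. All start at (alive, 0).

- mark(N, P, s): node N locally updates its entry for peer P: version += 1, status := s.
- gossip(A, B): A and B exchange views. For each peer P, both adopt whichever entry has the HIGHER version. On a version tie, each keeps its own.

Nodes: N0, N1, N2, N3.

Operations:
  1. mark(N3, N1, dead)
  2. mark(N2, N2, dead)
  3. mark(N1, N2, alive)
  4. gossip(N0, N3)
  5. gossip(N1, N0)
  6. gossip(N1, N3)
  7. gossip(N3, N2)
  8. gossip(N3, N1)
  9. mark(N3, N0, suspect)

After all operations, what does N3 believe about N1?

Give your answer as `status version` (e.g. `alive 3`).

Op 1: N3 marks N1=dead -> (dead,v1)
Op 2: N2 marks N2=dead -> (dead,v1)
Op 3: N1 marks N2=alive -> (alive,v1)
Op 4: gossip N0<->N3 -> N0.N0=(alive,v0) N0.N1=(dead,v1) N0.N2=(alive,v0) N0.N3=(alive,v0) | N3.N0=(alive,v0) N3.N1=(dead,v1) N3.N2=(alive,v0) N3.N3=(alive,v0)
Op 5: gossip N1<->N0 -> N1.N0=(alive,v0) N1.N1=(dead,v1) N1.N2=(alive,v1) N1.N3=(alive,v0) | N0.N0=(alive,v0) N0.N1=(dead,v1) N0.N2=(alive,v1) N0.N3=(alive,v0)
Op 6: gossip N1<->N3 -> N1.N0=(alive,v0) N1.N1=(dead,v1) N1.N2=(alive,v1) N1.N3=(alive,v0) | N3.N0=(alive,v0) N3.N1=(dead,v1) N3.N2=(alive,v1) N3.N3=(alive,v0)
Op 7: gossip N3<->N2 -> N3.N0=(alive,v0) N3.N1=(dead,v1) N3.N2=(alive,v1) N3.N3=(alive,v0) | N2.N0=(alive,v0) N2.N1=(dead,v1) N2.N2=(dead,v1) N2.N3=(alive,v0)
Op 8: gossip N3<->N1 -> N3.N0=(alive,v0) N3.N1=(dead,v1) N3.N2=(alive,v1) N3.N3=(alive,v0) | N1.N0=(alive,v0) N1.N1=(dead,v1) N1.N2=(alive,v1) N1.N3=(alive,v0)
Op 9: N3 marks N0=suspect -> (suspect,v1)

Answer: dead 1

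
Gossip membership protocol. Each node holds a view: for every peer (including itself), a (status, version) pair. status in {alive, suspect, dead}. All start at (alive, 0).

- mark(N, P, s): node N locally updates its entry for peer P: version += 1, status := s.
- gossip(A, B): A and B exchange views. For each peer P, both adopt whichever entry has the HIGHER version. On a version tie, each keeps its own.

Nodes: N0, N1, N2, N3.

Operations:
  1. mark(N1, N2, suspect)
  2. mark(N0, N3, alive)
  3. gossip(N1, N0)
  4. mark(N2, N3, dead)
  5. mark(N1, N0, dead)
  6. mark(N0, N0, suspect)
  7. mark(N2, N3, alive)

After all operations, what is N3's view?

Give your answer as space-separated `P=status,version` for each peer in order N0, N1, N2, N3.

Answer: N0=alive,0 N1=alive,0 N2=alive,0 N3=alive,0

Derivation:
Op 1: N1 marks N2=suspect -> (suspect,v1)
Op 2: N0 marks N3=alive -> (alive,v1)
Op 3: gossip N1<->N0 -> N1.N0=(alive,v0) N1.N1=(alive,v0) N1.N2=(suspect,v1) N1.N3=(alive,v1) | N0.N0=(alive,v0) N0.N1=(alive,v0) N0.N2=(suspect,v1) N0.N3=(alive,v1)
Op 4: N2 marks N3=dead -> (dead,v1)
Op 5: N1 marks N0=dead -> (dead,v1)
Op 6: N0 marks N0=suspect -> (suspect,v1)
Op 7: N2 marks N3=alive -> (alive,v2)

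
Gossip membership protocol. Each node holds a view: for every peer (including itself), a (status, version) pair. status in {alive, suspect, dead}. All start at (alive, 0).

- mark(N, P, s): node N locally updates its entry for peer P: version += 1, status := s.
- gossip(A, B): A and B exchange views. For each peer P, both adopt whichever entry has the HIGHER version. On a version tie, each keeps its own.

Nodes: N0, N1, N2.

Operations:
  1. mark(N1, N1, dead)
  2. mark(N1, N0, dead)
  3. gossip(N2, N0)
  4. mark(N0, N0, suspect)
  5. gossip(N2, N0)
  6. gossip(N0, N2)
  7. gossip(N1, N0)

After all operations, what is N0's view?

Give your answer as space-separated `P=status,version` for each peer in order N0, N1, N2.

Answer: N0=suspect,1 N1=dead,1 N2=alive,0

Derivation:
Op 1: N1 marks N1=dead -> (dead,v1)
Op 2: N1 marks N0=dead -> (dead,v1)
Op 3: gossip N2<->N0 -> N2.N0=(alive,v0) N2.N1=(alive,v0) N2.N2=(alive,v0) | N0.N0=(alive,v0) N0.N1=(alive,v0) N0.N2=(alive,v0)
Op 4: N0 marks N0=suspect -> (suspect,v1)
Op 5: gossip N2<->N0 -> N2.N0=(suspect,v1) N2.N1=(alive,v0) N2.N2=(alive,v0) | N0.N0=(suspect,v1) N0.N1=(alive,v0) N0.N2=(alive,v0)
Op 6: gossip N0<->N2 -> N0.N0=(suspect,v1) N0.N1=(alive,v0) N0.N2=(alive,v0) | N2.N0=(suspect,v1) N2.N1=(alive,v0) N2.N2=(alive,v0)
Op 7: gossip N1<->N0 -> N1.N0=(dead,v1) N1.N1=(dead,v1) N1.N2=(alive,v0) | N0.N0=(suspect,v1) N0.N1=(dead,v1) N0.N2=(alive,v0)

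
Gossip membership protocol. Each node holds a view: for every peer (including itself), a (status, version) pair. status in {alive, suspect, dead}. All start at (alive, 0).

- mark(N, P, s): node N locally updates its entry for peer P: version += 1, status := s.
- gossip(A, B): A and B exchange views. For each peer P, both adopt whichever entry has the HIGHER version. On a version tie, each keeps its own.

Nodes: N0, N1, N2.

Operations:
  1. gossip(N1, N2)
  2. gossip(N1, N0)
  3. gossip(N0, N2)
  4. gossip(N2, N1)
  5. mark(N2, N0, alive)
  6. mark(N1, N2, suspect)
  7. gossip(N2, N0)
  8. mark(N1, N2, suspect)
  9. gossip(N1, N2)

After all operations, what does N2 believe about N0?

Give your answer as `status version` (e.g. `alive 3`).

Op 1: gossip N1<->N2 -> N1.N0=(alive,v0) N1.N1=(alive,v0) N1.N2=(alive,v0) | N2.N0=(alive,v0) N2.N1=(alive,v0) N2.N2=(alive,v0)
Op 2: gossip N1<->N0 -> N1.N0=(alive,v0) N1.N1=(alive,v0) N1.N2=(alive,v0) | N0.N0=(alive,v0) N0.N1=(alive,v0) N0.N2=(alive,v0)
Op 3: gossip N0<->N2 -> N0.N0=(alive,v0) N0.N1=(alive,v0) N0.N2=(alive,v0) | N2.N0=(alive,v0) N2.N1=(alive,v0) N2.N2=(alive,v0)
Op 4: gossip N2<->N1 -> N2.N0=(alive,v0) N2.N1=(alive,v0) N2.N2=(alive,v0) | N1.N0=(alive,v0) N1.N1=(alive,v0) N1.N2=(alive,v0)
Op 5: N2 marks N0=alive -> (alive,v1)
Op 6: N1 marks N2=suspect -> (suspect,v1)
Op 7: gossip N2<->N0 -> N2.N0=(alive,v1) N2.N1=(alive,v0) N2.N2=(alive,v0) | N0.N0=(alive,v1) N0.N1=(alive,v0) N0.N2=(alive,v0)
Op 8: N1 marks N2=suspect -> (suspect,v2)
Op 9: gossip N1<->N2 -> N1.N0=(alive,v1) N1.N1=(alive,v0) N1.N2=(suspect,v2) | N2.N0=(alive,v1) N2.N1=(alive,v0) N2.N2=(suspect,v2)

Answer: alive 1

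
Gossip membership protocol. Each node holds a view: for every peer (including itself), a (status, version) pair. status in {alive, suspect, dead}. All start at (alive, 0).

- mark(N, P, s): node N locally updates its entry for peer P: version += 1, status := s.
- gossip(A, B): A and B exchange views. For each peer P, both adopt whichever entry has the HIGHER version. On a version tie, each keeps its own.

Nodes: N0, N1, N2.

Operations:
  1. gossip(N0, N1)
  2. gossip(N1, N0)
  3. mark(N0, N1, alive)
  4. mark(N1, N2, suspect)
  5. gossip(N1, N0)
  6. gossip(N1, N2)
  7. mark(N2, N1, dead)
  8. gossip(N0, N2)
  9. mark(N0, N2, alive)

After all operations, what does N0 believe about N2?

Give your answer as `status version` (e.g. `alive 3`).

Op 1: gossip N0<->N1 -> N0.N0=(alive,v0) N0.N1=(alive,v0) N0.N2=(alive,v0) | N1.N0=(alive,v0) N1.N1=(alive,v0) N1.N2=(alive,v0)
Op 2: gossip N1<->N0 -> N1.N0=(alive,v0) N1.N1=(alive,v0) N1.N2=(alive,v0) | N0.N0=(alive,v0) N0.N1=(alive,v0) N0.N2=(alive,v0)
Op 3: N0 marks N1=alive -> (alive,v1)
Op 4: N1 marks N2=suspect -> (suspect,v1)
Op 5: gossip N1<->N0 -> N1.N0=(alive,v0) N1.N1=(alive,v1) N1.N2=(suspect,v1) | N0.N0=(alive,v0) N0.N1=(alive,v1) N0.N2=(suspect,v1)
Op 6: gossip N1<->N2 -> N1.N0=(alive,v0) N1.N1=(alive,v1) N1.N2=(suspect,v1) | N2.N0=(alive,v0) N2.N1=(alive,v1) N2.N2=(suspect,v1)
Op 7: N2 marks N1=dead -> (dead,v2)
Op 8: gossip N0<->N2 -> N0.N0=(alive,v0) N0.N1=(dead,v2) N0.N2=(suspect,v1) | N2.N0=(alive,v0) N2.N1=(dead,v2) N2.N2=(suspect,v1)
Op 9: N0 marks N2=alive -> (alive,v2)

Answer: alive 2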